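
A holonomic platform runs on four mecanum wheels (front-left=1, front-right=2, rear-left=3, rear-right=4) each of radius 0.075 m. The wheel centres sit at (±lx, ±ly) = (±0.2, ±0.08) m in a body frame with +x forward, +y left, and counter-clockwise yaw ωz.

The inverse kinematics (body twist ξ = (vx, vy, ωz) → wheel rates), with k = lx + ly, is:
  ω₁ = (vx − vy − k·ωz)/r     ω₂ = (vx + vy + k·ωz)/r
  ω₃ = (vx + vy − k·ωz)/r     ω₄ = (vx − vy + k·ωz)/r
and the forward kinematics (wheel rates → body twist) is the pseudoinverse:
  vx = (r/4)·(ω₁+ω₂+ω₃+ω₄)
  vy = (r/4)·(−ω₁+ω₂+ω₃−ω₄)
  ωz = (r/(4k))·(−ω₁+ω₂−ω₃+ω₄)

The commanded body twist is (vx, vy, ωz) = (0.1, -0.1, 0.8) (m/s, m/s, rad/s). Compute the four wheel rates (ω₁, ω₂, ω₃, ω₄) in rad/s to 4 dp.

k = lx + ly = 0.2 + 0.08 = 0.2800;  k·ωz = 0.2800·0.8 = 0.2240
ω₁ (FL) = (vx − vy − k·ωz)/r = -0.0240/0.075 = -0.3200
ω₂ (FR) = (vx + vy + k·ωz)/r = 0.2240/0.075 = 2.9867
ω₃ (RL) = (vx + vy − k·ωz)/r = -0.2240/0.075 = -2.9867
ω₄ (RR) = (vx − vy + k·ωz)/r = 0.4240/0.075 = 5.6533

(-0.3200, 2.9867, -2.9867, 5.6533)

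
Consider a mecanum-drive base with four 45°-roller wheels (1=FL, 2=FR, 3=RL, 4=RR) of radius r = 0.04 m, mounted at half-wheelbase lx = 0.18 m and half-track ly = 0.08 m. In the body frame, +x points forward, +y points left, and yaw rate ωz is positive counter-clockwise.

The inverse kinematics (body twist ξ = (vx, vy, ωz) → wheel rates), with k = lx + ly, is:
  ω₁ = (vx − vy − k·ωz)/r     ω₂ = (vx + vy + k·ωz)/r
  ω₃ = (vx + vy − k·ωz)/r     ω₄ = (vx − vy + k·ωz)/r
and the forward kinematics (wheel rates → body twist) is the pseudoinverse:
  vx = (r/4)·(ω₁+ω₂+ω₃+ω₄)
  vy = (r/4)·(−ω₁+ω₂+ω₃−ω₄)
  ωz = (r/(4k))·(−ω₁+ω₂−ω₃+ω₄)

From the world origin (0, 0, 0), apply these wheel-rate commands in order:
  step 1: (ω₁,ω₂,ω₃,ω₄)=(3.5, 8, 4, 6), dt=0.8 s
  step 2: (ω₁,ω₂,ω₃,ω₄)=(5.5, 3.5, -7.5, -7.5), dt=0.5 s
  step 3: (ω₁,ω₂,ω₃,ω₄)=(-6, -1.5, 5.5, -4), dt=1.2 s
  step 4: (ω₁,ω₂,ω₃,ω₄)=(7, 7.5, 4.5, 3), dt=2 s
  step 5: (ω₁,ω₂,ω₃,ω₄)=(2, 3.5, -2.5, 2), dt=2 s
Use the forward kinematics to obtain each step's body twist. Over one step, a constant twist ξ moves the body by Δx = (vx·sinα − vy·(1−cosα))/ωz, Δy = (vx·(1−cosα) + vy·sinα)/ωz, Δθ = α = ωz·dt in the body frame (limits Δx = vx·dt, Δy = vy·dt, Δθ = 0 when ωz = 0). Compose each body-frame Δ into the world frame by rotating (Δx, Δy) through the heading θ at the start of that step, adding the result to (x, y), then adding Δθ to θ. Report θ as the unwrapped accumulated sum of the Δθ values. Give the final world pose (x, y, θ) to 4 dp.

(0.6071, 0.1275, 0.3154)

step 1: ξ=(vx,vy,ωz)=(0.2150, 0.0250, 0.2500), dt=0.8 → body Δ=(0.1689, 0.0370, 0.2000) → world pose (0.1689, 0.0370, 0.2000)
step 2: ξ=(vx,vy,ωz)=(-0.0600, -0.0200, -0.0769), dt=0.5 → body Δ=(-0.0302, -0.0094, -0.0385) → world pose (0.1412, 0.0218, 0.1615)
step 3: ξ=(vx,vy,ωz)=(-0.0600, 0.1400, -0.1923), dt=1.2 → body Δ=(-0.0521, 0.1748, -0.2308) → world pose (0.0617, 0.1859, -0.0692)
step 4: ξ=(vx,vy,ωz)=(0.2200, 0.0200, -0.0385), dt=2.0 → body Δ=(0.4411, 0.0230, -0.0769) → world pose (0.5033, 0.1784, -0.1462)
step 5: ξ=(vx,vy,ωz)=(0.0500, -0.0300, 0.2308), dt=2.0 → body Δ=(0.1101, -0.0352, 0.4615) → world pose (0.6071, 0.1275, 0.3154)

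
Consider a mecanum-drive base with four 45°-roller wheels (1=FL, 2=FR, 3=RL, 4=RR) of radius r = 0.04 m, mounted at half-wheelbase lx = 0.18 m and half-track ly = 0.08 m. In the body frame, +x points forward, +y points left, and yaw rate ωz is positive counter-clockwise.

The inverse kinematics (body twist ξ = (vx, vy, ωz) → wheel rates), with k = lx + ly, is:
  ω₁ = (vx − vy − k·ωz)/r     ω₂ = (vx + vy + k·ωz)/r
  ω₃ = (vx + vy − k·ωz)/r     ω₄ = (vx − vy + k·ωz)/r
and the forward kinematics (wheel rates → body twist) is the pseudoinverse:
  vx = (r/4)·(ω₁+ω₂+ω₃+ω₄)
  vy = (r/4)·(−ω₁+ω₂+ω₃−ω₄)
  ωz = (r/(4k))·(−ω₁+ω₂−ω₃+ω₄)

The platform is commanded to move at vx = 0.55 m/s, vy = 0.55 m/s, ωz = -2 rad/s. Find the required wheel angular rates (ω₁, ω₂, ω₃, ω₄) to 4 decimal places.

k = lx + ly = 0.18 + 0.08 = 0.2600;  k·ωz = 0.2600·-2 = -0.5200
ω₁ (FL) = (vx − vy − k·ωz)/r = 0.5200/0.04 = 13.0000
ω₂ (FR) = (vx + vy + k·ωz)/r = 0.5800/0.04 = 14.5000
ω₃ (RL) = (vx + vy − k·ωz)/r = 1.6200/0.04 = 40.5000
ω₄ (RR) = (vx − vy + k·ωz)/r = -0.5200/0.04 = -13.0000

(13.0000, 14.5000, 40.5000, -13.0000)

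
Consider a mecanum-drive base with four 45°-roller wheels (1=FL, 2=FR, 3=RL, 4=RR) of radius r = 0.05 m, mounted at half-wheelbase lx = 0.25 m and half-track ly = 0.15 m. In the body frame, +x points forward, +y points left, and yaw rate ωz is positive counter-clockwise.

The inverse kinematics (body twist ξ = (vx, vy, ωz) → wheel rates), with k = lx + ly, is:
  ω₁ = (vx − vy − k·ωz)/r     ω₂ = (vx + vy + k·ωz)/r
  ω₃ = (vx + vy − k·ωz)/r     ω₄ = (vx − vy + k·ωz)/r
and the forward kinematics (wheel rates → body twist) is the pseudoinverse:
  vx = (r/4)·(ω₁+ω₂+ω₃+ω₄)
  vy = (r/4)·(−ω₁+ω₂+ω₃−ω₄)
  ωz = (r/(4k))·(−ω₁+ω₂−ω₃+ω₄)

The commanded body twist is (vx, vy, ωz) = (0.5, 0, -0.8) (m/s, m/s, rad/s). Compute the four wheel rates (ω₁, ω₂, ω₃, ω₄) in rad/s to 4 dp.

k = lx + ly = 0.25 + 0.15 = 0.4000;  k·ωz = 0.4000·-0.8 = -0.3200
ω₁ (FL) = (vx − vy − k·ωz)/r = 0.8200/0.05 = 16.4000
ω₂ (FR) = (vx + vy + k·ωz)/r = 0.1800/0.05 = 3.6000
ω₃ (RL) = (vx + vy − k·ωz)/r = 0.8200/0.05 = 16.4000
ω₄ (RR) = (vx − vy + k·ωz)/r = 0.1800/0.05 = 3.6000

(16.4000, 3.6000, 16.4000, 3.6000)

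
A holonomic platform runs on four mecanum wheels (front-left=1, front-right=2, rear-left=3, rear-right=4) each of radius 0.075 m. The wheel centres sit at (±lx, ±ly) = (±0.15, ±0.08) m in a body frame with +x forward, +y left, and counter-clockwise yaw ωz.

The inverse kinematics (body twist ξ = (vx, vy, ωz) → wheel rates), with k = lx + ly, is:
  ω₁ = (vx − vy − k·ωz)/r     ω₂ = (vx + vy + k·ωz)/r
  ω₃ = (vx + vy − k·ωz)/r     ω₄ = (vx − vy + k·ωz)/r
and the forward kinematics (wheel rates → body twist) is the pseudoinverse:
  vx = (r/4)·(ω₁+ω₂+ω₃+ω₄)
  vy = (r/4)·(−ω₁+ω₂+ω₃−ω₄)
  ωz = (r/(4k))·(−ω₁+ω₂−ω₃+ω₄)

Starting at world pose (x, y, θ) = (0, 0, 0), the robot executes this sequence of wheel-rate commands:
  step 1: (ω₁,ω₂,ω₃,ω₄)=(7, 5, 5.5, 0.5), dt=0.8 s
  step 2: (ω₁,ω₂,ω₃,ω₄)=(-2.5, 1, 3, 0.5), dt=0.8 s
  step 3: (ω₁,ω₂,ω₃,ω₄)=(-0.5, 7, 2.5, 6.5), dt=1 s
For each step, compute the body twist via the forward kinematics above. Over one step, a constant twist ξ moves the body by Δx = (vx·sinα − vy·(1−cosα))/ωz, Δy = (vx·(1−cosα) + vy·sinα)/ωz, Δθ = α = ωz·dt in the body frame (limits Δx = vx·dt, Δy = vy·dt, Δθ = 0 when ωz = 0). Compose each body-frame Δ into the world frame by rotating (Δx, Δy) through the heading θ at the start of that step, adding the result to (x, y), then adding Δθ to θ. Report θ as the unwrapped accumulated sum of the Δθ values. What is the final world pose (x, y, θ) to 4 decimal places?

step 1: ξ=(vx,vy,ωz)=(0.3375, 0.0562, -0.5707), dt=0.8 → body Δ=(0.2708, -0.0171, -0.4565) → world pose (0.2708, -0.0171, -0.4565)
step 2: ξ=(vx,vy,ωz)=(0.0375, 0.1125, 0.0815), dt=0.8 → body Δ=(0.0270, 0.0909, 0.0652) → world pose (0.3352, 0.0526, -0.3913)
step 3: ξ=(vx,vy,ωz)=(0.2906, 0.0656, 0.9375), dt=1.0 → body Δ=(0.2213, 0.1830, 0.9375) → world pose (0.6095, 0.1373, 0.5462)

(0.6095, 0.1373, 0.5462)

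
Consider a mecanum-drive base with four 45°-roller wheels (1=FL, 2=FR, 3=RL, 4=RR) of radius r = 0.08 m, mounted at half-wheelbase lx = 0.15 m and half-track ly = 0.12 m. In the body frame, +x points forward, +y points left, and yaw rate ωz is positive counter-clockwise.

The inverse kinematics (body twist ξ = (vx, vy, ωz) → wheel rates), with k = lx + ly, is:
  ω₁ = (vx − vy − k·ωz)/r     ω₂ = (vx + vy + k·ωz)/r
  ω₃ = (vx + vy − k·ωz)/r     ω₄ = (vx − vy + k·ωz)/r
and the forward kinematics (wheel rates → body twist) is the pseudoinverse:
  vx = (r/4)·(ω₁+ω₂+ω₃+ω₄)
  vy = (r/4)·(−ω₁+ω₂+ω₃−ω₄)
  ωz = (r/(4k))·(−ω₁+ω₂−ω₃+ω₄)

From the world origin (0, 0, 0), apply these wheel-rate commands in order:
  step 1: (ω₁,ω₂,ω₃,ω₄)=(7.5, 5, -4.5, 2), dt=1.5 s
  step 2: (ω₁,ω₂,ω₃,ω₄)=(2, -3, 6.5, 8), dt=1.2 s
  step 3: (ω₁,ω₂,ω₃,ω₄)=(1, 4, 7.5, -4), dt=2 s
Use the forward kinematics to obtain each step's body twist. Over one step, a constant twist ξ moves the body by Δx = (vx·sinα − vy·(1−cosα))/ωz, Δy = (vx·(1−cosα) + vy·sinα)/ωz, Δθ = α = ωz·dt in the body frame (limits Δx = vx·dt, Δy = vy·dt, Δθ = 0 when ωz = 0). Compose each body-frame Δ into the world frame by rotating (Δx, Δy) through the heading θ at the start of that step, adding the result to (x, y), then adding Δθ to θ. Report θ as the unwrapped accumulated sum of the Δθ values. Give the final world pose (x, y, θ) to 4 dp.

step 1: ξ=(vx,vy,ωz)=(0.2000, -0.1800, 0.2963), dt=1.5 → body Δ=(0.3492, -0.1956, 0.4444) → world pose (0.3492, -0.1956, 0.4444)
step 2: ξ=(vx,vy,ωz)=(0.2700, -0.1300, -0.2593), dt=1.2 → body Δ=(0.2947, -0.2035, -0.3111) → world pose (0.7028, -0.2526, 0.1333)
step 3: ξ=(vx,vy,ωz)=(0.1700, 0.2900, -0.6296), dt=2.0 → body Δ=(0.5764, 0.2512, -1.2593) → world pose (1.2407, 0.0730, -1.1259)

(1.2407, 0.0730, -1.1259)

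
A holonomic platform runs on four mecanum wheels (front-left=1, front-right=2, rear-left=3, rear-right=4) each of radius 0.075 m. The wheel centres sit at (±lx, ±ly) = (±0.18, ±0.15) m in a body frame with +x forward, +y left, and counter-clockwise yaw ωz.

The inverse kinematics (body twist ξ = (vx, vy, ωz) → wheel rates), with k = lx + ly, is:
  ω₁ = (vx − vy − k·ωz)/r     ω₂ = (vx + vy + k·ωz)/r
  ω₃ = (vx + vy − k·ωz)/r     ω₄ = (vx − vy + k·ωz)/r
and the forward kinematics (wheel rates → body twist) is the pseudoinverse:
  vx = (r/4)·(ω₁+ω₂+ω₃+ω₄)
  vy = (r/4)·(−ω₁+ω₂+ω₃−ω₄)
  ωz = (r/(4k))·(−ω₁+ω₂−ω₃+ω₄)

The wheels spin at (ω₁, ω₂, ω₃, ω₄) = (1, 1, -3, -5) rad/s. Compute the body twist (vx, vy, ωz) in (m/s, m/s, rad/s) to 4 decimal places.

k = lx + ly = 0.18 + 0.15 = 0.3300
ω₁+ω₂+ω₃+ω₄ = -6.0000  →  vx = (0.075/4)·-6.0000 = -0.1125
−ω₁+ω₂+ω₃−ω₄ = 2.0000  →  vy = (0.075/4)·2.0000 = 0.0375
−ω₁+ω₂−ω₃+ω₄ = -2.0000  →  ωz = (0.075/1.3200)·-2.0000 = -0.1136

(-0.1125, 0.0375, -0.1136)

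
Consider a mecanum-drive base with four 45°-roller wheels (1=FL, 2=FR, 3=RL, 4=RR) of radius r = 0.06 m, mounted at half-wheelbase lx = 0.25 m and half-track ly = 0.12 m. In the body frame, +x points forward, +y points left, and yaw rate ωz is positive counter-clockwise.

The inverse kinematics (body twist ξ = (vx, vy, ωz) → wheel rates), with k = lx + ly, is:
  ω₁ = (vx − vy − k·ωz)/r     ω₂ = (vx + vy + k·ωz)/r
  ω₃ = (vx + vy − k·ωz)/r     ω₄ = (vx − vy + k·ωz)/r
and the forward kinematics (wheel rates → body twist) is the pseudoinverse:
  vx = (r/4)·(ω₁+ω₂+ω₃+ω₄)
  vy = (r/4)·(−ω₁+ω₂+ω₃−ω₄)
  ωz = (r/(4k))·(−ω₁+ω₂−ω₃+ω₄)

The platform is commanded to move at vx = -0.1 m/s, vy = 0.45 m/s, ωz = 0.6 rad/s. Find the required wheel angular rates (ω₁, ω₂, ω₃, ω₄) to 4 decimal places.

(-12.8667, 9.5333, 2.1333, -5.4667)

k = lx + ly = 0.25 + 0.12 = 0.3700;  k·ωz = 0.3700·0.6 = 0.2220
ω₁ (FL) = (vx − vy − k·ωz)/r = -0.7720/0.06 = -12.8667
ω₂ (FR) = (vx + vy + k·ωz)/r = 0.5720/0.06 = 9.5333
ω₃ (RL) = (vx + vy − k·ωz)/r = 0.1280/0.06 = 2.1333
ω₄ (RR) = (vx − vy + k·ωz)/r = -0.3280/0.06 = -5.4667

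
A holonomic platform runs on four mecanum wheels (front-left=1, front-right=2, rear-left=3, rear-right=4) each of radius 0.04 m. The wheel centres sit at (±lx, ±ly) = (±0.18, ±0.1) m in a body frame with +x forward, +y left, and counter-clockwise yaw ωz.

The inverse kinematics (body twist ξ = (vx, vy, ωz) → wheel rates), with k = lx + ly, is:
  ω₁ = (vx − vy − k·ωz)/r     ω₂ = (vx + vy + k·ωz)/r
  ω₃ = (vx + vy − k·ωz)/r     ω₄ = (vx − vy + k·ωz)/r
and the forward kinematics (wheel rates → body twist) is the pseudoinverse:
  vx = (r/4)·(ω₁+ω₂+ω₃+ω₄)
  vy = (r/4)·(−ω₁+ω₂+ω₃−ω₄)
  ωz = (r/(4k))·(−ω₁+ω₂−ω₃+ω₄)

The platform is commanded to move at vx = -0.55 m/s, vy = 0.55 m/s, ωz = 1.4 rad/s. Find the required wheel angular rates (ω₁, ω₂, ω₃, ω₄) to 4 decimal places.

(-37.3000, 9.8000, -9.8000, -17.7000)

k = lx + ly = 0.18 + 0.1 = 0.2800;  k·ωz = 0.2800·1.4 = 0.3920
ω₁ (FL) = (vx − vy − k·ωz)/r = -1.4920/0.04 = -37.3000
ω₂ (FR) = (vx + vy + k·ωz)/r = 0.3920/0.04 = 9.8000
ω₃ (RL) = (vx + vy − k·ωz)/r = -0.3920/0.04 = -9.8000
ω₄ (RR) = (vx − vy + k·ωz)/r = -0.7080/0.04 = -17.7000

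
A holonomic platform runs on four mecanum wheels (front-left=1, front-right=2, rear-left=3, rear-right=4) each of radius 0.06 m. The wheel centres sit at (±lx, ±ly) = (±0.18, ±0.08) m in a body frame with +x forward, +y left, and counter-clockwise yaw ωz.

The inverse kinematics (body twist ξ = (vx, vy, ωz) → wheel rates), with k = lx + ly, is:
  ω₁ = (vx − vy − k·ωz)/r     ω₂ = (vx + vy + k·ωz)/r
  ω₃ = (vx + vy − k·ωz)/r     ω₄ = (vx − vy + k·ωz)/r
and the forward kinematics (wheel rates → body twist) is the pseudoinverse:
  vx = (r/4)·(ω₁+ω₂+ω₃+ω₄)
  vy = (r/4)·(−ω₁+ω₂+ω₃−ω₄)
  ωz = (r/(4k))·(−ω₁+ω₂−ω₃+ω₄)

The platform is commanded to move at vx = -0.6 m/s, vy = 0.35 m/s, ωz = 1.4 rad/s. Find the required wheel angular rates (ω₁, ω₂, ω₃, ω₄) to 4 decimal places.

(-21.9000, 1.9000, -10.2333, -9.7667)

k = lx + ly = 0.18 + 0.08 = 0.2600;  k·ωz = 0.2600·1.4 = 0.3640
ω₁ (FL) = (vx − vy − k·ωz)/r = -1.3140/0.06 = -21.9000
ω₂ (FR) = (vx + vy + k·ωz)/r = 0.1140/0.06 = 1.9000
ω₃ (RL) = (vx + vy − k·ωz)/r = -0.6140/0.06 = -10.2333
ω₄ (RR) = (vx − vy + k·ωz)/r = -0.5860/0.06 = -9.7667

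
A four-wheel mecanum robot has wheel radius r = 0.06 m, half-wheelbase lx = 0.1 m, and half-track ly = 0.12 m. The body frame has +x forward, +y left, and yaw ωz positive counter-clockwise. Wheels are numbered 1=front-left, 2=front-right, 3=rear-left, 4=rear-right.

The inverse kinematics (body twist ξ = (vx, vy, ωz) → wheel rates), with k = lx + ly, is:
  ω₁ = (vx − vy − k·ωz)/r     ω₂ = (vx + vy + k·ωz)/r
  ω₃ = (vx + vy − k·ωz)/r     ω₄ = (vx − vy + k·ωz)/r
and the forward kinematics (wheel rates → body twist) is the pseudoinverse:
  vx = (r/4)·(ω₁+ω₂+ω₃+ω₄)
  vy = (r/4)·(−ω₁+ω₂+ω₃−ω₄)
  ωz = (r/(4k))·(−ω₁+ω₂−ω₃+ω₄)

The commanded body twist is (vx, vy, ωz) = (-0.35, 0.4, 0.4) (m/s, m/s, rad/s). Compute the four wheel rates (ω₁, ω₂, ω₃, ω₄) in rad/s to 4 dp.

(-13.9667, 2.3000, -0.6333, -11.0333)

k = lx + ly = 0.1 + 0.12 = 0.2200;  k·ωz = 0.2200·0.4 = 0.0880
ω₁ (FL) = (vx − vy − k·ωz)/r = -0.8380/0.06 = -13.9667
ω₂ (FR) = (vx + vy + k·ωz)/r = 0.1380/0.06 = 2.3000
ω₃ (RL) = (vx + vy − k·ωz)/r = -0.0380/0.06 = -0.6333
ω₄ (RR) = (vx − vy + k·ωz)/r = -0.6620/0.06 = -11.0333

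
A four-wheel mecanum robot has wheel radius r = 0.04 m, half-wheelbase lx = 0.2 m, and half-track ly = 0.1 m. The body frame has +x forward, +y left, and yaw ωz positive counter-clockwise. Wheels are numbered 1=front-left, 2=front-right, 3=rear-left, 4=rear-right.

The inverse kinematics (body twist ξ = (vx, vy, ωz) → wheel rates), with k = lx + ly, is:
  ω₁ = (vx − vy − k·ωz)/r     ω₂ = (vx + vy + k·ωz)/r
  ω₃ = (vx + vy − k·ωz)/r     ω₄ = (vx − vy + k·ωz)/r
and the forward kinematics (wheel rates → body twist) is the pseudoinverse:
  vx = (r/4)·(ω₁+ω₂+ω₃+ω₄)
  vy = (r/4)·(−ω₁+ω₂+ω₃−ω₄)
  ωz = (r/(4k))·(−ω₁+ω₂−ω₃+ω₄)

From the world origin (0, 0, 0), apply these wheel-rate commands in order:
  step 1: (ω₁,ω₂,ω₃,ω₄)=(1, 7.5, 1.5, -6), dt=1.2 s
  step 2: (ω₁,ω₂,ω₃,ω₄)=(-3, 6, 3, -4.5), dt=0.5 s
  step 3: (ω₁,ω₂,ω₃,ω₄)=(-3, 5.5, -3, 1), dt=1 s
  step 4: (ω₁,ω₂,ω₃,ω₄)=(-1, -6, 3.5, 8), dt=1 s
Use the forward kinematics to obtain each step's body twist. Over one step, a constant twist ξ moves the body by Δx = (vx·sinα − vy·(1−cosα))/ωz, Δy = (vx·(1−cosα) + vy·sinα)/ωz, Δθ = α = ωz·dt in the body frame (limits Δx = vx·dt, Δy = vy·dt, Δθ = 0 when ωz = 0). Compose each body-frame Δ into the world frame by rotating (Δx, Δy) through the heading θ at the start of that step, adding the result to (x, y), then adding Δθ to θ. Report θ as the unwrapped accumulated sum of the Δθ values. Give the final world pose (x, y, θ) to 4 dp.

(0.1354, 0.2236, 0.3850)

step 1: ξ=(vx,vy,ωz)=(0.0400, 0.1400, -0.0333), dt=1.2 → body Δ=(0.0513, 0.1670, -0.0400) → world pose (0.0513, 0.1670, -0.0400)
step 2: ξ=(vx,vy,ωz)=(0.0150, 0.1650, 0.0500), dt=0.5 → body Δ=(0.0065, 0.0826, 0.0250) → world pose (0.0611, 0.2493, -0.0150)
step 3: ξ=(vx,vy,ωz)=(0.0050, 0.0450, 0.4167), dt=1.0 → body Δ=(-0.0044, 0.0447, 0.4167) → world pose (0.0574, 0.2941, 0.4017)
step 4: ξ=(vx,vy,ωz)=(0.0450, -0.0950, -0.0167), dt=1.0 → body Δ=(0.0442, -0.0954, -0.0167) → world pose (0.1354, 0.2236, 0.3850)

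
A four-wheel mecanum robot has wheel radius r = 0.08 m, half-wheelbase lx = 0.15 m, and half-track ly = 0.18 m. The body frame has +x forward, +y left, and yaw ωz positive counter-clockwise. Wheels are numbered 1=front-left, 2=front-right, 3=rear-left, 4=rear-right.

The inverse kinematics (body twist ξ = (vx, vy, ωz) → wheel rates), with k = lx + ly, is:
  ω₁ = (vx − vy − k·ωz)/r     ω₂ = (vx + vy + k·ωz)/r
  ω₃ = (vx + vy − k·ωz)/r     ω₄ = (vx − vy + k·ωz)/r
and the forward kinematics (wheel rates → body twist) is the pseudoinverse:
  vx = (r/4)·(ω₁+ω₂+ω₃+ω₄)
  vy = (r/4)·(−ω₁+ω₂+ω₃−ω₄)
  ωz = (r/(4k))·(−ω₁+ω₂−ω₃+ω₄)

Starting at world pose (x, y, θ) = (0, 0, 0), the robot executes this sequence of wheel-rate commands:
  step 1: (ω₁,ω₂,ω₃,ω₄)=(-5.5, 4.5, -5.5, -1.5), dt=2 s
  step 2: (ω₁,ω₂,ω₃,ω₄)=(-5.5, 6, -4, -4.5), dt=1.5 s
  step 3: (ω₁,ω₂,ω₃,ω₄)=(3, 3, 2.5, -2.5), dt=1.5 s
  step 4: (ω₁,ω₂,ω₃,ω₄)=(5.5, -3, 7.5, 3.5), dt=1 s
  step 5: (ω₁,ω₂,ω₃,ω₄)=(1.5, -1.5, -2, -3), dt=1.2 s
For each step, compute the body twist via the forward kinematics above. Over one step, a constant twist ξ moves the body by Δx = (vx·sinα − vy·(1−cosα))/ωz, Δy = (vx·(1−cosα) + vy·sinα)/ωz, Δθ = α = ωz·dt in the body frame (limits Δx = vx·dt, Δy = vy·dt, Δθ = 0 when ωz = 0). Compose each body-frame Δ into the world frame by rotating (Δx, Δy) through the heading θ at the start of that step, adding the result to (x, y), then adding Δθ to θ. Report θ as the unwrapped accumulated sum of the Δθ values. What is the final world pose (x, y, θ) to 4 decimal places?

(-0.6962, -0.3157, 1.1939)

step 1: ξ=(vx,vy,ωz)=(-0.1600, 0.1200, 0.8485), dt=2.0 → body Δ=(-0.3463, -0.0720, 1.6970) → world pose (-0.3463, -0.0720, 1.6970)
step 2: ξ=(vx,vy,ωz)=(-0.1600, 0.2400, 0.6667), dt=1.5 → body Δ=(-0.3674, 0.1926, 1.0000) → world pose (-0.4911, -0.4608, 2.6970)
step 3: ξ=(vx,vy,ωz)=(0.1200, 0.1000, -0.3030), dt=1.5 → body Δ=(0.2074, 0.1047, -0.4545) → world pose (-0.7234, -0.4661, 2.2424)
step 4: ξ=(vx,vy,ωz)=(0.2700, -0.0900, -0.7576), dt=1.0 → body Δ=(0.2124, -0.1791, -0.7576) → world pose (-0.7153, -0.1883, 1.4848)
step 5: ξ=(vx,vy,ωz)=(-0.1000, -0.0400, -0.2424), dt=1.2 → body Δ=(-0.1252, -0.0300, -0.2909) → world pose (-0.6962, -0.3157, 1.1939)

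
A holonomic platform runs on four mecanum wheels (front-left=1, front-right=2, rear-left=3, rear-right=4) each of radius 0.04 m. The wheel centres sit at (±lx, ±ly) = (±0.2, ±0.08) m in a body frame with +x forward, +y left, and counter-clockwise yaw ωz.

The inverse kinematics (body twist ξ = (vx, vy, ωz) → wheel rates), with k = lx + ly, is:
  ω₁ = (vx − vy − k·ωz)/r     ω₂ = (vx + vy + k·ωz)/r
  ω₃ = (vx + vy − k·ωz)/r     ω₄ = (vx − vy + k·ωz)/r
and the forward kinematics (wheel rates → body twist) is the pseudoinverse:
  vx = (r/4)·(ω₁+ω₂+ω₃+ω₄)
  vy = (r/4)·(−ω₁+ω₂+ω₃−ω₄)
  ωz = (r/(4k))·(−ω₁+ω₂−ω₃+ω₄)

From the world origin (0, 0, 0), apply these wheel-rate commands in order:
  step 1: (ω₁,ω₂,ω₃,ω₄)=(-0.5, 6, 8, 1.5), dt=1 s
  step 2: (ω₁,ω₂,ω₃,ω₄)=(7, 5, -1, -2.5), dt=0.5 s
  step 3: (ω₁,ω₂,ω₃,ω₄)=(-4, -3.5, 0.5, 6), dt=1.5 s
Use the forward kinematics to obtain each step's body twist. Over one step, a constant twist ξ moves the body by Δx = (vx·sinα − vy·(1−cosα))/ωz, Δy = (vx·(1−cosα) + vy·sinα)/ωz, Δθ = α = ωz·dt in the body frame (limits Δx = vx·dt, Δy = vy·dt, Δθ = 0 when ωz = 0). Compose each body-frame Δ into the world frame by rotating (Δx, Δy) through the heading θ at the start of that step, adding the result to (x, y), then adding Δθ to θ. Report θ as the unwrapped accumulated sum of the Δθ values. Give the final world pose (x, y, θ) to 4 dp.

(0.1849, 0.0504, 0.2589)

step 1: ξ=(vx,vy,ωz)=(0.1500, 0.1300, 0.0000), dt=1.0 → body Δ=(0.1500, 0.1300, 0.0000) → world pose (0.1500, 0.1300, 0.0000)
step 2: ξ=(vx,vy,ωz)=(0.0850, -0.0050, -0.1250), dt=0.5 → body Δ=(0.0424, -0.0038, -0.0625) → world pose (0.1924, 0.1262, -0.0625)
step 3: ξ=(vx,vy,ωz)=(-0.0100, -0.0500, 0.2143), dt=1.5 → body Δ=(-0.0028, -0.0761, 0.3214) → world pose (0.1849, 0.0504, 0.2589)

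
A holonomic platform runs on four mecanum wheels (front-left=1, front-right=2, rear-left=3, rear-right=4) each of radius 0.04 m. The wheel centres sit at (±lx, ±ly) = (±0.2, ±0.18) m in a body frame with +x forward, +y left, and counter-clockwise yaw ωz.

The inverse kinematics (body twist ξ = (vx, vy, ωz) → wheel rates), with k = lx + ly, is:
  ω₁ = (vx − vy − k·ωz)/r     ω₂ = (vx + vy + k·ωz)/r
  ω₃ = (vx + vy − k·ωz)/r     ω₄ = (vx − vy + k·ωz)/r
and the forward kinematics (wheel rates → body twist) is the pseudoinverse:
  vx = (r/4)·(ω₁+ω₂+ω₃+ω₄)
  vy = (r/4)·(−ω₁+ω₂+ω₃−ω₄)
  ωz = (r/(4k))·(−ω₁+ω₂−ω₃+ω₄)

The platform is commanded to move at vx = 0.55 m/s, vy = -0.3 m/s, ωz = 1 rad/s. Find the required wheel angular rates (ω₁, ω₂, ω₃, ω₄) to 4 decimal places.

k = lx + ly = 0.2 + 0.18 = 0.3800;  k·ωz = 0.3800·1 = 0.3800
ω₁ (FL) = (vx − vy − k·ωz)/r = 0.4700/0.04 = 11.7500
ω₂ (FR) = (vx + vy + k·ωz)/r = 0.6300/0.04 = 15.7500
ω₃ (RL) = (vx + vy − k·ωz)/r = -0.1300/0.04 = -3.2500
ω₄ (RR) = (vx − vy + k·ωz)/r = 1.2300/0.04 = 30.7500

(11.7500, 15.7500, -3.2500, 30.7500)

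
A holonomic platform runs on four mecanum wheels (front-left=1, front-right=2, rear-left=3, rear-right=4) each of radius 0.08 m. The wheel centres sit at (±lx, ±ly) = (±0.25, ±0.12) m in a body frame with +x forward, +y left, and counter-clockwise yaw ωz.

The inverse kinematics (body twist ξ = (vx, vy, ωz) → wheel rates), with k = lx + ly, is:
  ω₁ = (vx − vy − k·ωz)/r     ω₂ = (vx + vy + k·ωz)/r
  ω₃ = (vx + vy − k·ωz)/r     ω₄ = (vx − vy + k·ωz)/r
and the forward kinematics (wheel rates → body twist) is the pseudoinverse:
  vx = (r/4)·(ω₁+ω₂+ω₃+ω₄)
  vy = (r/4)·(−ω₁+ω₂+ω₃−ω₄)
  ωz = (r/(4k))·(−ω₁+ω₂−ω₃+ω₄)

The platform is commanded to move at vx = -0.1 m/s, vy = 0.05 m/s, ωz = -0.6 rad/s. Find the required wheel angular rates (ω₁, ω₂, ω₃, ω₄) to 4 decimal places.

(0.9000, -3.4000, 2.1500, -4.6500)

k = lx + ly = 0.25 + 0.12 = 0.3700;  k·ωz = 0.3700·-0.6 = -0.2220
ω₁ (FL) = (vx − vy − k·ωz)/r = 0.0720/0.08 = 0.9000
ω₂ (FR) = (vx + vy + k·ωz)/r = -0.2720/0.08 = -3.4000
ω₃ (RL) = (vx + vy − k·ωz)/r = 0.1720/0.08 = 2.1500
ω₄ (RR) = (vx − vy + k·ωz)/r = -0.3720/0.08 = -4.6500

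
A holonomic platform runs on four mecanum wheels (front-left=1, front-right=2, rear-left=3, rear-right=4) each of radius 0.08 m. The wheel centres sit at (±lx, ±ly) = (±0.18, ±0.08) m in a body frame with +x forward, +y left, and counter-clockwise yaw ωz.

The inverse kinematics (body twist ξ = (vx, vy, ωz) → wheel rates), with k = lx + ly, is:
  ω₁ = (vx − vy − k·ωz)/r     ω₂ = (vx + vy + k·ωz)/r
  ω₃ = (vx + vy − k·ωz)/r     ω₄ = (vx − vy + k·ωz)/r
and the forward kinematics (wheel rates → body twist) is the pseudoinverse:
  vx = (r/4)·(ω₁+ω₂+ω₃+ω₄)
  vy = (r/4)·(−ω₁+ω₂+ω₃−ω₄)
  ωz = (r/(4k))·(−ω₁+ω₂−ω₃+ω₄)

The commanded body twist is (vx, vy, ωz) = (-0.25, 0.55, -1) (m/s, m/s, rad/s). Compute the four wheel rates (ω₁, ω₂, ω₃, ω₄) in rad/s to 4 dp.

(-6.7500, 0.5000, 7.0000, -13.2500)

k = lx + ly = 0.18 + 0.08 = 0.2600;  k·ωz = 0.2600·-1 = -0.2600
ω₁ (FL) = (vx − vy − k·ωz)/r = -0.5400/0.08 = -6.7500
ω₂ (FR) = (vx + vy + k·ωz)/r = 0.0400/0.08 = 0.5000
ω₃ (RL) = (vx + vy − k·ωz)/r = 0.5600/0.08 = 7.0000
ω₄ (RR) = (vx − vy + k·ωz)/r = -1.0600/0.08 = -13.2500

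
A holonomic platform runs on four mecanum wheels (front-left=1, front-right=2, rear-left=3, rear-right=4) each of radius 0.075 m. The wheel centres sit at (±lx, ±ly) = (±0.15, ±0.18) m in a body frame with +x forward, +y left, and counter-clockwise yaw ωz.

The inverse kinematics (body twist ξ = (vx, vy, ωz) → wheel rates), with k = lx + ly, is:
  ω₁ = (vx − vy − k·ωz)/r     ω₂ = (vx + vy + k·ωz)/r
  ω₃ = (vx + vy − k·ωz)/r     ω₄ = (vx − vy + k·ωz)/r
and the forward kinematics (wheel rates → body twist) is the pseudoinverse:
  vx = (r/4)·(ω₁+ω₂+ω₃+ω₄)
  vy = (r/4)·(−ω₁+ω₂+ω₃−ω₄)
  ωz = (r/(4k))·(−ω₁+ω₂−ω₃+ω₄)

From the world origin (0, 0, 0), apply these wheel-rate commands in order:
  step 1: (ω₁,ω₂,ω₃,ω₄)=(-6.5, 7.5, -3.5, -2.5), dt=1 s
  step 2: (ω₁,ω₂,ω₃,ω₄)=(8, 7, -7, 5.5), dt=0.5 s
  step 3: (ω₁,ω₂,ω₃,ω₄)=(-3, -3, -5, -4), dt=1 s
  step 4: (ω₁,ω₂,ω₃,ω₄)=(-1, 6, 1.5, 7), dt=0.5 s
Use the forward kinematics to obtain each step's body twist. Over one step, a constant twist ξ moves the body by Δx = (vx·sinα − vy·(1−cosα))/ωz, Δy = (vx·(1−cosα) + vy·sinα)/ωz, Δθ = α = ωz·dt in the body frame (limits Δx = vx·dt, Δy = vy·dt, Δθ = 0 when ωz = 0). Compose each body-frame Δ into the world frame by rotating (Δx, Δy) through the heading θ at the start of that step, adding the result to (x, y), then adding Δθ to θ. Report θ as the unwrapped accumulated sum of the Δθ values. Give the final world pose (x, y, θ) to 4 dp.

step 1: ξ=(vx,vy,ωz)=(-0.0938, 0.2437, 0.8523), dt=1.0 → body Δ=(-0.1805, 0.1777, 0.8523) → world pose (-0.1805, 0.1777, 0.8523)
step 2: ξ=(vx,vy,ωz)=(0.2531, -0.2531, 0.6534), dt=0.5 → body Δ=(0.1448, -0.1038, 0.3267) → world pose (-0.0070, 0.2184, 1.1790)
step 3: ξ=(vx,vy,ωz)=(-0.2812, -0.0188, 0.0568), dt=1.0 → body Δ=(-0.2806, -0.0267, 0.0568) → world pose (-0.0895, -0.0511, 1.2358)
step 4: ξ=(vx,vy,ωz)=(0.2531, 0.0281, 0.7102), dt=0.5 → body Δ=(0.1214, 0.0360, 0.3551) → world pose (-0.0836, 0.0754, 1.5909)

(-0.0836, 0.0754, 1.5909)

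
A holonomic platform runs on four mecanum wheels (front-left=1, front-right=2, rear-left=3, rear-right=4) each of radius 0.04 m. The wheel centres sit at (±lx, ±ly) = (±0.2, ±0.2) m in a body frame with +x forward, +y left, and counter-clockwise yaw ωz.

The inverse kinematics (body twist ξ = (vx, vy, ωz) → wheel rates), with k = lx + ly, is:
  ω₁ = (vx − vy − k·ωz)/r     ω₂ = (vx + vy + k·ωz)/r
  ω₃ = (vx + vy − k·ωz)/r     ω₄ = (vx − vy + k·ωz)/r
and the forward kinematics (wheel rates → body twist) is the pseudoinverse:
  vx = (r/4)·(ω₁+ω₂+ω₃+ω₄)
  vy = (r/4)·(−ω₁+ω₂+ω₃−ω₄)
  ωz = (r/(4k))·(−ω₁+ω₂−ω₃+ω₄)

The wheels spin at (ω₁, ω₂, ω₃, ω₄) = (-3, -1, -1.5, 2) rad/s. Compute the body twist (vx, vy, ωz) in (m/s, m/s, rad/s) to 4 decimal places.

k = lx + ly = 0.2 + 0.2 = 0.4000
ω₁+ω₂+ω₃+ω₄ = -3.5000  →  vx = (0.04/4)·-3.5000 = -0.0350
−ω₁+ω₂+ω₃−ω₄ = -1.5000  →  vy = (0.04/4)·-1.5000 = -0.0150
−ω₁+ω₂−ω₃+ω₄ = 5.5000  →  ωz = (0.04/1.6000)·5.5000 = 0.1375

(-0.0350, -0.0150, 0.1375)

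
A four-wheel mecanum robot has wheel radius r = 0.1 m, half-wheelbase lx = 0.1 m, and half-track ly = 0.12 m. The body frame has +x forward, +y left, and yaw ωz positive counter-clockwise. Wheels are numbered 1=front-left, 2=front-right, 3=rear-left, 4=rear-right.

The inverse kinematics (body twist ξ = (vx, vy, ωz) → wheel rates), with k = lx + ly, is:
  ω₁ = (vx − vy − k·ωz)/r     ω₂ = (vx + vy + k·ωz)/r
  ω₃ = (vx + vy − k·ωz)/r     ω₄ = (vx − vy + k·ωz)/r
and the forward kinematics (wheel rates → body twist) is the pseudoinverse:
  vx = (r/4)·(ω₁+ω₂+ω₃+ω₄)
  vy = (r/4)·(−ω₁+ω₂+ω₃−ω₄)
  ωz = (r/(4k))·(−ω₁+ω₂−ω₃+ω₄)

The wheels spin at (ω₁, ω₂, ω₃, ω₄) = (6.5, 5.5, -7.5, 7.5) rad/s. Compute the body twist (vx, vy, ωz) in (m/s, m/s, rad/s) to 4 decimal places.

k = lx + ly = 0.1 + 0.12 = 0.2200
ω₁+ω₂+ω₃+ω₄ = 12.0000  →  vx = (0.1/4)·12.0000 = 0.3000
−ω₁+ω₂+ω₃−ω₄ = -16.0000  →  vy = (0.1/4)·-16.0000 = -0.4000
−ω₁+ω₂−ω₃+ω₄ = 14.0000  →  ωz = (0.1/0.8800)·14.0000 = 1.5909

(0.3000, -0.4000, 1.5909)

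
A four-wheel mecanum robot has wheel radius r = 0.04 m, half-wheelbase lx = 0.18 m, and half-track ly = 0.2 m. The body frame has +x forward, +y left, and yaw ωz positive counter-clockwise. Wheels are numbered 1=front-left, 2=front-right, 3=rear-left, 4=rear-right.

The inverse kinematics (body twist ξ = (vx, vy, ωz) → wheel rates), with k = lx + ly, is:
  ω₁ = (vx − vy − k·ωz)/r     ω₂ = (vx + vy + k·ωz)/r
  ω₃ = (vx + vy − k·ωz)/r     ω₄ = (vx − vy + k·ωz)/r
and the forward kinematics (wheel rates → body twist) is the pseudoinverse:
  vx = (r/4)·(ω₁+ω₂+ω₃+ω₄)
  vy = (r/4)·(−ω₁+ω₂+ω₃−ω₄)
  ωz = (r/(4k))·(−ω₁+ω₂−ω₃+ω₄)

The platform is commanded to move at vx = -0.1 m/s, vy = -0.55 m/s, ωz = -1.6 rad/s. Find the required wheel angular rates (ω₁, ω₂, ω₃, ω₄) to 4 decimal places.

k = lx + ly = 0.18 + 0.2 = 0.3800;  k·ωz = 0.3800·-1.6 = -0.6080
ω₁ (FL) = (vx − vy − k·ωz)/r = 1.0580/0.04 = 26.4500
ω₂ (FR) = (vx + vy + k·ωz)/r = -1.2580/0.04 = -31.4500
ω₃ (RL) = (vx + vy − k·ωz)/r = -0.0420/0.04 = -1.0500
ω₄ (RR) = (vx − vy + k·ωz)/r = -0.1580/0.04 = -3.9500

(26.4500, -31.4500, -1.0500, -3.9500)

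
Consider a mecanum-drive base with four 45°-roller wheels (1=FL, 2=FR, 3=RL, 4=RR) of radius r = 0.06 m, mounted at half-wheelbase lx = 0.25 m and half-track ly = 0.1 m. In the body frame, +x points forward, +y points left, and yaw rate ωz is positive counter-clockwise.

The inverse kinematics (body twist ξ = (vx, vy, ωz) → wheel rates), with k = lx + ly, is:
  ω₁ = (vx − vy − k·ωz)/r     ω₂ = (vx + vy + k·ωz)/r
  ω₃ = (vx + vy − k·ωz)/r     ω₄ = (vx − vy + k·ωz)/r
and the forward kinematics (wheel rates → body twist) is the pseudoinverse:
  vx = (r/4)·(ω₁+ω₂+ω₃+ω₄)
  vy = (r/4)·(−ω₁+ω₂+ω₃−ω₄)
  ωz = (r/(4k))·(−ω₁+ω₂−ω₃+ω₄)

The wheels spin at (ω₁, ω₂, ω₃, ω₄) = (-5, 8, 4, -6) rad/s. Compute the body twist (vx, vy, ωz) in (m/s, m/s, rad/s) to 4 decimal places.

k = lx + ly = 0.25 + 0.1 = 0.3500
ω₁+ω₂+ω₃+ω₄ = 1.0000  →  vx = (0.06/4)·1.0000 = 0.0150
−ω₁+ω₂+ω₃−ω₄ = 23.0000  →  vy = (0.06/4)·23.0000 = 0.3450
−ω₁+ω₂−ω₃+ω₄ = 3.0000  →  ωz = (0.06/1.4000)·3.0000 = 0.1286

(0.0150, 0.3450, 0.1286)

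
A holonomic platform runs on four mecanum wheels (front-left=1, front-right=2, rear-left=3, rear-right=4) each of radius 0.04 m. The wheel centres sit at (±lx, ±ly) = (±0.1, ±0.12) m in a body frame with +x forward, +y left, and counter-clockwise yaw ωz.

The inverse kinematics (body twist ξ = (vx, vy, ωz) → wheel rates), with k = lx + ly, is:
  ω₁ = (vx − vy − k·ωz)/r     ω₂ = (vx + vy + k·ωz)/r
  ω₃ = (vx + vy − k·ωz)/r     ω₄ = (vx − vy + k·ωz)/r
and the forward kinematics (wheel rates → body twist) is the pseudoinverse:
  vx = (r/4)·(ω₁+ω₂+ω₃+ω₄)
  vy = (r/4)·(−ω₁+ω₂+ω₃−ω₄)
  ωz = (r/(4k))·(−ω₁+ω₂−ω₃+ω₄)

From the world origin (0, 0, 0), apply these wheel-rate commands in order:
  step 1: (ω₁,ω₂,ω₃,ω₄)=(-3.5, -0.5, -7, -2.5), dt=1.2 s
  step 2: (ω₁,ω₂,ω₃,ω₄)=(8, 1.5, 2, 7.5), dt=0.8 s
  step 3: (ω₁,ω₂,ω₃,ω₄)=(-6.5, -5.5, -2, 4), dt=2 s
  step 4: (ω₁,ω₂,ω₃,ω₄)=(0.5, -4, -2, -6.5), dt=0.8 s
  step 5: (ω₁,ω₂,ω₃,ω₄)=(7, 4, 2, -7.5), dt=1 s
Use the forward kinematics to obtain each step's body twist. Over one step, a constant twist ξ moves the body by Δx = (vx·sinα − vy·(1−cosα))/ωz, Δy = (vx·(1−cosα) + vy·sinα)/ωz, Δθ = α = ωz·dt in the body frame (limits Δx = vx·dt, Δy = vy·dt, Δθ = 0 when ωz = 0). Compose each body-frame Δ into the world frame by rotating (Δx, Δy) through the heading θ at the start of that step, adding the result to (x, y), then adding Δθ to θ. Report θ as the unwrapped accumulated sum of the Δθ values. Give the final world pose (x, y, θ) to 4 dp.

step 1: ξ=(vx,vy,ωz)=(-0.1350, -0.0150, 0.3409), dt=1.2 → body Δ=(-0.1539, -0.0502, 0.4091) → world pose (-0.1539, -0.0502, 0.4091)
step 2: ξ=(vx,vy,ωz)=(0.1900, -0.1200, -0.0455), dt=0.8 → body Δ=(0.1502, -0.0987, -0.0364) → world pose (0.0232, -0.0810, 0.3727)
step 3: ξ=(vx,vy,ωz)=(-0.1000, -0.0500, 0.3182), dt=2.0 → body Δ=(-0.1560, -0.1549, 0.6364) → world pose (-0.0657, -0.2821, 1.0091)
step 4: ξ=(vx,vy,ωz)=(-0.1200, 0.0000, -0.4091), dt=0.8 → body Δ=(-0.0943, 0.0156, -0.3273) → world pose (-0.1291, -0.3536, 0.6818)
step 5: ξ=(vx,vy,ωz)=(0.0550, 0.0650, -0.5682), dt=1.0 → body Δ=(0.0701, 0.0463, -0.5682) → world pose (-0.1039, -0.2735, 0.1136)

(-0.1039, -0.2735, 0.1136)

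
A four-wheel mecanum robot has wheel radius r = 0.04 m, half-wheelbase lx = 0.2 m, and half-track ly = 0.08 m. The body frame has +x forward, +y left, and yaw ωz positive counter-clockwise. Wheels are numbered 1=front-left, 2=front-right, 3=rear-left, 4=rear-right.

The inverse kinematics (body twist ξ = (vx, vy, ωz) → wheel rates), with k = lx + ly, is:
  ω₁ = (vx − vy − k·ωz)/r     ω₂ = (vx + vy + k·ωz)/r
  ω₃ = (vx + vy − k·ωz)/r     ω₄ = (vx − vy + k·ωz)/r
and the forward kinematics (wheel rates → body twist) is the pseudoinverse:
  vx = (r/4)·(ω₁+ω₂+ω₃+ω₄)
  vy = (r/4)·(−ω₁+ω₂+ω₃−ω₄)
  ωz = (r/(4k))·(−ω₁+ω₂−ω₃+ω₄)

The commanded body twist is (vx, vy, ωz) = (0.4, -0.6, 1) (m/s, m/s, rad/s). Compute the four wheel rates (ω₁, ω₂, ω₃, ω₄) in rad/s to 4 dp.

(18.0000, 2.0000, -12.0000, 32.0000)

k = lx + ly = 0.2 + 0.08 = 0.2800;  k·ωz = 0.2800·1 = 0.2800
ω₁ (FL) = (vx − vy − k·ωz)/r = 0.7200/0.04 = 18.0000
ω₂ (FR) = (vx + vy + k·ωz)/r = 0.0800/0.04 = 2.0000
ω₃ (RL) = (vx + vy − k·ωz)/r = -0.4800/0.04 = -12.0000
ω₄ (RR) = (vx − vy + k·ωz)/r = 1.2800/0.04 = 32.0000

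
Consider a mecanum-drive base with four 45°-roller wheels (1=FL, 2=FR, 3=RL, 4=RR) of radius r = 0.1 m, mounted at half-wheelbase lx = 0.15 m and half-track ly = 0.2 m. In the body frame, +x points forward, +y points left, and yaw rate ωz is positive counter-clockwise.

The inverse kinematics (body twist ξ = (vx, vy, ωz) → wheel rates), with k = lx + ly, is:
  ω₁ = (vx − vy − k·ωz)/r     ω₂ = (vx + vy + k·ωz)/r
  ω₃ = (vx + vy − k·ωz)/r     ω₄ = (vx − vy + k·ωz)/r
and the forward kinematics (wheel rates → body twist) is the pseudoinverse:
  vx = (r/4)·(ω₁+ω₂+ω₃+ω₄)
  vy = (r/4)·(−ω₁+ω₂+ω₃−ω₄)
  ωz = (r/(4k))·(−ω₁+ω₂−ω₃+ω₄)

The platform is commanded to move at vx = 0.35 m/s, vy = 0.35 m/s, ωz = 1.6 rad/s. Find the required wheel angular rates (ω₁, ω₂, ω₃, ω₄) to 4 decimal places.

(-5.6000, 12.6000, 1.4000, 5.6000)

k = lx + ly = 0.15 + 0.2 = 0.3500;  k·ωz = 0.3500·1.6 = 0.5600
ω₁ (FL) = (vx − vy − k·ωz)/r = -0.5600/0.1 = -5.6000
ω₂ (FR) = (vx + vy + k·ωz)/r = 1.2600/0.1 = 12.6000
ω₃ (RL) = (vx + vy − k·ωz)/r = 0.1400/0.1 = 1.4000
ω₄ (RR) = (vx − vy + k·ωz)/r = 0.5600/0.1 = 5.6000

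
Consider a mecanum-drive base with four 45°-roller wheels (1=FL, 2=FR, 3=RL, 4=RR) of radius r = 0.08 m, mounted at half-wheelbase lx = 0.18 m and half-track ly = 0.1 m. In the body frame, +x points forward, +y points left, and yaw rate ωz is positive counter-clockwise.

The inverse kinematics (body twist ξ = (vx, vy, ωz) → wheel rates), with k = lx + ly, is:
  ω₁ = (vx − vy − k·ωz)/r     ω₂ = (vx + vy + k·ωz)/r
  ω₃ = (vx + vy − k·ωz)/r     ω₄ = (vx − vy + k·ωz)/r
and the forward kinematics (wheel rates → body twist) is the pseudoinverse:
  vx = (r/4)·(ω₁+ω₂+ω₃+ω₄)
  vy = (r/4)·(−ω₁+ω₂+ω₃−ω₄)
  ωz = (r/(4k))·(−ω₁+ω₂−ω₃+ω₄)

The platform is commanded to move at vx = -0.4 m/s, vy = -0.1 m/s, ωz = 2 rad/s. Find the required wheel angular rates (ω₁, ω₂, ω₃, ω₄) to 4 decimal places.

(-10.7500, 0.7500, -13.2500, 3.2500)

k = lx + ly = 0.18 + 0.1 = 0.2800;  k·ωz = 0.2800·2 = 0.5600
ω₁ (FL) = (vx − vy − k·ωz)/r = -0.8600/0.08 = -10.7500
ω₂ (FR) = (vx + vy + k·ωz)/r = 0.0600/0.08 = 0.7500
ω₃ (RL) = (vx + vy − k·ωz)/r = -1.0600/0.08 = -13.2500
ω₄ (RR) = (vx − vy + k·ωz)/r = 0.2600/0.08 = 3.2500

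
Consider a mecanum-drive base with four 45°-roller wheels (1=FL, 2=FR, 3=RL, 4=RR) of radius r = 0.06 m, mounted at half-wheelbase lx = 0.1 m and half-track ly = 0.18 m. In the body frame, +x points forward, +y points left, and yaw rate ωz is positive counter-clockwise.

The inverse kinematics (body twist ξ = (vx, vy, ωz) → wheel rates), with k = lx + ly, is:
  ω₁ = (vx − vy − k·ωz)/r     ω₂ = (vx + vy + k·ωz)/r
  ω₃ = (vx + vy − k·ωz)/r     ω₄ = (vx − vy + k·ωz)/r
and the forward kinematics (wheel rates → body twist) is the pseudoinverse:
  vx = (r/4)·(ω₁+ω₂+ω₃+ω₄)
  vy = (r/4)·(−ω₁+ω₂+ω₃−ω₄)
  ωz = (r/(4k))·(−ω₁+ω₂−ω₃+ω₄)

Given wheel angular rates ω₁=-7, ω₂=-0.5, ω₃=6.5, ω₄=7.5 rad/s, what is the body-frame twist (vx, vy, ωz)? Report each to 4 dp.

(0.0975, 0.0825, 0.4018)

k = lx + ly = 0.1 + 0.18 = 0.2800
ω₁+ω₂+ω₃+ω₄ = 6.5000  →  vx = (0.06/4)·6.5000 = 0.0975
−ω₁+ω₂+ω₃−ω₄ = 5.5000  →  vy = (0.06/4)·5.5000 = 0.0825
−ω₁+ω₂−ω₃+ω₄ = 7.5000  →  ωz = (0.06/1.1200)·7.5000 = 0.4018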